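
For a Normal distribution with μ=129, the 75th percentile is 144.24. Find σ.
σ = 22.5949

For X ~ Normal(μ, σ), the p-th percentile satisfies x = μ + z_p × σ,
where z_p = Φ⁻¹(p) is the standard normal quantile.

Step 1: z_{0.75} = Φ⁻¹(0.75) = 0.6745

Step 2: Solve for σ:
144.24 = 129 + 0.6745 × σ
σ = (144.24 - 129) / 0.6745
σ = 15.24 / 0.6745
σ = 22.5949

Verification: μ + z × σ = 129 + 0.6745 × 22.5949 = 144.24 ✓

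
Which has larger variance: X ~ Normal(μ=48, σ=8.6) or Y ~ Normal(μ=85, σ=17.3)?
Y has larger variance (299.2900 > 73.9600)

Compute the variance for each distribution:

X ~ Normal(μ=48, σ=8.6):
Var(X) = 73.9600

Y ~ Normal(μ=85, σ=17.3):
Var(Y) = 299.2900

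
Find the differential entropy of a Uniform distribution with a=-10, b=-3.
1.9459 nats

We have X ~ Uniform(a=-10, b=-3).

The differential entropy measures the uncertainty or information content of the distribution.

For a Uniform distribution with a=-10, b=-3:
h(X) = 1.9459 nats

(In bits, this would be 2.8074 bits.)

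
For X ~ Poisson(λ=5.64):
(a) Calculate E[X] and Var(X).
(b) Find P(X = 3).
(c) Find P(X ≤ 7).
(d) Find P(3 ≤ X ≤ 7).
(a) E[X] = 5.6400, Var(X) = 5.6400
(b) P(X = 3) = 0.106234
(c) P(X ≤ 7) = 0.791881
(d) P(3 ≤ X ≤ 7) = 0.711783

We have X ~ Poisson(λ=5.64).

(a) Moments:
E[X] = 5.6400
Var(X) = 5.6400
σ = √Var(X) = 2.3749

(b) Point probability using PMF:
P(X = 3) = 0.106234

(c) Cumulative probability using CDF:
P(X ≤ 7) = F(7) = 0.791881

(d) Range probability:
P(3 ≤ X ≤ 7) = P(X ≤ 7) - P(X ≤ 2)
                   = F(7) - F(2)
                   = 0.791881 - 0.080099
                   = 0.711783

This means approximately 71.2% of outcomes fall in the interval [3, 7].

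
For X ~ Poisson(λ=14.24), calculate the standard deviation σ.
3.7736

We have X ~ Poisson(λ=14.24).

For a Poisson distribution with λ=14.24:
σ = √Var(X) = 3.7736

The standard deviation is the square root of the variance.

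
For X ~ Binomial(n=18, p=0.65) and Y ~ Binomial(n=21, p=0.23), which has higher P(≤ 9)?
Y has higher probability (P(Y ≤ 9) = 0.9885 > P(X ≤ 9) = 0.1391)

Compute P(≤ 9) for each distribution:

X ~ Binomial(n=18, p=0.65):
P(X ≤ 9) = 0.1391

Y ~ Binomial(n=21, p=0.23):
P(Y ≤ 9) = 0.9885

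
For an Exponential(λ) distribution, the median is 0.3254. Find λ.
λ = 2.1301

For X ~ Exponential(λ), the CDF is F(x) = 1 - e^(-λx).
The median m satisfies F(m) = 0.5:
1 - e^(-λm) = 0.5
e^(-λm) = 0.5
λm = ln(2)
m = ln(2) / λ

Given m = 0.3254:
λ = ln(2) / 0.3254 = 0.693147 / 0.3254 = 2.1301

Verification: ln(2) / 2.1301 = 0.3254 ✓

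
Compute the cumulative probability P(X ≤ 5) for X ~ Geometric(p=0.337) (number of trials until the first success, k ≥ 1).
0.871895

We have X ~ Geometric(p=0.337) (number of trials until the first success, k ≥ 1).

The CDF gives us P(X ≤ k).

Using the CDF:
P(X ≤ 5) = 0.871895

This means there's approximately a 87.2% chance that X is at most 5.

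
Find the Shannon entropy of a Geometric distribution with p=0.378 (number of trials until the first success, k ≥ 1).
1.7542 nats

We have X ~ Geometric(p=0.378) (number of trials until the first success, k ≥ 1).

The Shannon entropy measures the uncertainty or information content of the distribution.

For a Geometric distribution with p=0.378 (number of trials until the first success, k ≥ 1):
H(X) = 1.7542 nats

(In bits, this would be 2.5307 bits.)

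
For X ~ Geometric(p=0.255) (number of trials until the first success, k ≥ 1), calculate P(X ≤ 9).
0.929302

We have X ~ Geometric(p=0.255) (number of trials until the first success, k ≥ 1).

The CDF gives us P(X ≤ k).

Using the CDF:
P(X ≤ 9) = 0.929302

This means there's approximately a 92.9% chance that X is at most 9.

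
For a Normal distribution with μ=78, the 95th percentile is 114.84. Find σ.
σ = 22.3971

For X ~ Normal(μ, σ), the p-th percentile satisfies x = μ + z_p × σ,
where z_p = Φ⁻¹(p) is the standard normal quantile.

Step 1: z_{0.95} = Φ⁻¹(0.95) = 1.6449

Step 2: Solve for σ:
114.84 = 78 + 1.6449 × σ
σ = (114.84 - 78) / 1.6449
σ = 36.84 / 1.6449
σ = 22.3971

Verification: μ + z × σ = 78 + 1.6449 × 22.3971 = 114.84 ✓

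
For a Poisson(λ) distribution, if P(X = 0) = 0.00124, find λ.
λ = 6.6926

For a Poisson(λ) distribution, the PMF at 0 is:
P(X = 0) = λ^0 e^(-λ) / 0! = e^(-λ)

Given P(X = 0) = 0.00124:
e^(-λ) = 0.00124
-λ = ln(0.00124)
λ = -ln(0.00124) = 6.6926

Verification: e^(-6.6926) = 0.00124 ✓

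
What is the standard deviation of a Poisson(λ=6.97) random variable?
2.6401

We have X ~ Poisson(λ=6.97).

For a Poisson distribution with λ=6.97:
σ = √Var(X) = 2.6401

The standard deviation is the square root of the variance.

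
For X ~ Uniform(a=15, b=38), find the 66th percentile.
30.1800

We have X ~ Uniform(a=15, b=38).

We want to find x such that P(X ≤ x) = 0.66.

This is the 66th percentile, which means 66% of values fall below this point.

Using the inverse CDF (quantile function):
x = F⁻¹(0.66) = 30.1800

Verification: P(X ≤ 30.1800) = 0.66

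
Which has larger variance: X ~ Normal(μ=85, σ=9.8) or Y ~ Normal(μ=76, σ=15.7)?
Y has larger variance (246.4900 > 96.0400)

Compute the variance for each distribution:

X ~ Normal(μ=85, σ=9.8):
Var(X) = 96.0400

Y ~ Normal(μ=76, σ=15.7):
Var(Y) = 246.4900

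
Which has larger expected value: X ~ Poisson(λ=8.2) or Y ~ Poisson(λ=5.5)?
X has larger mean (8.2000 > 5.5000)

Compute the expected value for each distribution:

X ~ Poisson(λ=8.2):
E[X] = 8.2000

Y ~ Poisson(λ=5.5):
E[Y] = 5.5000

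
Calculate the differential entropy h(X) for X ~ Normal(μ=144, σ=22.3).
4.5235 nats

We have X ~ Normal(μ=144, σ=22.3).

The differential entropy measures the uncertainty or information content of the distribution.

For a Normal distribution with μ=144, σ=22.3:
h(X) = 4.5235 nats

(In bits, this would be 6.5261 bits.)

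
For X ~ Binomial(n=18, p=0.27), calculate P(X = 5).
0.205540

We have X ~ Binomial(n=18, p=0.27).

For a Binomial distribution, the PMF gives us the probability of each outcome.

Using the PMF formula:
P(X = 5) = 0.205540

Rounded to 4 decimal places: 0.2055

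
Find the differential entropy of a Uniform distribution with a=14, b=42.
3.3322 nats

We have X ~ Uniform(a=14, b=42).

The differential entropy measures the uncertainty or information content of the distribution.

For a Uniform distribution with a=14, b=42:
h(X) = 3.3322 nats

(In bits, this would be 4.8074 bits.)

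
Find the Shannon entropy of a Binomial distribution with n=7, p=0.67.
1.6235 nats

We have X ~ Binomial(n=7, p=0.67).

The Shannon entropy measures the uncertainty or information content of the distribution.

For a Binomial distribution with n=7, p=0.67:
H(X) = 1.6235 nats

(In bits, this would be 2.3422 bits.)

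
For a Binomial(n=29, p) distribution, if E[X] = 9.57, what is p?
p = 0.33

For a Binomial(n, p) distribution:
E[X] = n × p

Given n = 29 and E[X] = 9.57:
9.57 = 29 × p
p = 9.57 / 29 = 0.33

Verification: Binomial(29, 0.33) has E[X] = 9.57 ✓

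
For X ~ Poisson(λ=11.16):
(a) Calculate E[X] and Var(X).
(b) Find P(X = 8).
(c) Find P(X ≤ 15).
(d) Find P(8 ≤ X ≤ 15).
(a) E[X] = 11.1600, Var(X) = 11.1600
(b) P(X = 8) = 0.084931
(c) P(X ≤ 15) = 0.898611
(d) P(8 ≤ X ≤ 15) = 0.765455

We have X ~ Poisson(λ=11.16).

(a) Moments:
E[X] = 11.1600
Var(X) = 11.1600
σ = √Var(X) = 3.3407

(b) Point probability using PMF:
P(X = 8) = 0.084931

(c) Cumulative probability using CDF:
P(X ≤ 15) = F(15) = 0.898611

(d) Range probability:
P(8 ≤ X ≤ 15) = P(X ≤ 15) - P(X ≤ 7)
                   = F(15) - F(7)
                   = 0.898611 - 0.133156
                   = 0.765455

This means approximately 76.5% of outcomes fall in the interval [8, 15].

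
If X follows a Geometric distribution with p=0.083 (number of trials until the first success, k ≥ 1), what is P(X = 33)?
0.005187

We have X ~ Geometric(p=0.083) (number of trials until the first success, k ≥ 1).

For a Geometric distribution, the PMF gives us the probability of each outcome.

Using the PMF formula:
P(X = 33) = 0.005187

Rounded to 4 decimal places: 0.0052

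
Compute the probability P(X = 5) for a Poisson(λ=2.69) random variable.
0.079676

We have X ~ Poisson(λ=2.69).

For a Poisson distribution, the PMF gives us the probability of each outcome.

Using the PMF formula:
P(X = 5) = 0.079676

Rounded to 4 decimal places: 0.0797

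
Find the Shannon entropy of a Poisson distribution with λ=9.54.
2.5374 nats

We have X ~ Poisson(λ=9.54).

The Shannon entropy measures the uncertainty or information content of the distribution.

For a Poisson distribution with λ=9.54:
H(X) = 2.5374 nats

(In bits, this would be 3.6607 bits.)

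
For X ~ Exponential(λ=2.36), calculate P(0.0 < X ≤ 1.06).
0.918046

We have X ~ Exponential(λ=2.36).

To find P(0.0 < X ≤ 1.06), we use:
P(0.0 < X ≤ 1.06) = P(X ≤ 1.06) - P(X ≤ 0.0)
                 = F(1.06) - F(0.0)
                 = 0.918046 - 0.000000
                 = 0.918046

So there's approximately a 91.8% chance that X falls in this range.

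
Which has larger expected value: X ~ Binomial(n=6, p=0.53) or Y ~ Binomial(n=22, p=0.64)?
Y has larger mean (14.0800 > 3.1800)

Compute the expected value for each distribution:

X ~ Binomial(n=6, p=0.53):
E[X] = 3.1800

Y ~ Binomial(n=22, p=0.64):
E[Y] = 14.0800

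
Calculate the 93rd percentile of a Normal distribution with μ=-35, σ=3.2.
-30.2775

We have X ~ Normal(μ=-35, σ=3.2).

We want to find x such that P(X ≤ x) = 0.93.

This is the 93rd percentile, which means 93% of values fall below this point.

Using the inverse CDF (quantile function):
x = F⁻¹(0.93) = -30.2775

Verification: P(X ≤ -30.2775) = 0.93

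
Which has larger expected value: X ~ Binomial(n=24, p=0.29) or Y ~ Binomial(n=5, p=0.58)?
X has larger mean (6.9600 > 2.9000)

Compute the expected value for each distribution:

X ~ Binomial(n=24, p=0.29):
E[X] = 6.9600

Y ~ Binomial(n=5, p=0.58):
E[Y] = 2.9000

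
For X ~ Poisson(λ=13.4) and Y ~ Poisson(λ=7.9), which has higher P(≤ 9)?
Y has higher probability (P(Y ≤ 9) = 0.7290 > P(X ≤ 9) = 0.1410)

Compute P(≤ 9) for each distribution:

X ~ Poisson(λ=13.4):
P(X ≤ 9) = 0.1410

Y ~ Poisson(λ=7.9):
P(Y ≤ 9) = 0.7290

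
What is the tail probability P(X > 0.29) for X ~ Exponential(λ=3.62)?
0.350008

We have X ~ Exponential(λ=3.62).

P(X > 0.29) = 1 - P(X ≤ 0.29)
                = 1 - F(0.29)
                = 1 - 0.649992
                = 0.350008

So there's approximately a 35.0% chance that X exceeds 0.29.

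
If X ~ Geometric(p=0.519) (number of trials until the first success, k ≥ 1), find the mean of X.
1.9268

We have X ~ Geometric(p=0.519) (number of trials until the first success, k ≥ 1).

For a Geometric distribution with p=0.519 (number of trials until the first success, k ≥ 1):
E[X] = 1.9268

This is the expected (average) value of X.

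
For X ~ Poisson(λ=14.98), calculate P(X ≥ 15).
0.532296

We have X ~ Poisson(λ=14.98).

For discrete distributions, P(X ≥ 15) = 1 - P(X ≤ 14).

P(X ≤ 14) = 0.467704
P(X ≥ 15) = 1 - 0.467704 = 0.532296

So there's approximately a 53.2% chance that X is at least 15.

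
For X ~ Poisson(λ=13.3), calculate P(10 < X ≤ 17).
0.646401

We have X ~ Poisson(λ=13.3).

To find P(10 < X ≤ 17), we use:
P(10 < X ≤ 17) = P(X ≤ 17) - P(X ≤ 10)
                 = F(17) - F(10)
                 = 0.873215 - 0.226814
                 = 0.646401

So there's approximately a 64.6% chance that X falls in this range.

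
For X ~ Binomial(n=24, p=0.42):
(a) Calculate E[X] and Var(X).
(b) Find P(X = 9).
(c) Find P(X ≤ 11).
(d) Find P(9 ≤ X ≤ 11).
(a) E[X] = 10.0800, Var(X) = 5.8464
(b) P(X = 9) = 0.150351
(c) P(X ≤ 11) = 0.723493
(d) P(9 ≤ X ≤ 11) = 0.464177

We have X ~ Binomial(n=24, p=0.42).

(a) Moments:
E[X] = 10.0800
Var(X) = 5.8464
σ = √Var(X) = 2.4179

(b) Point probability using PMF:
P(X = 9) = 0.150351

(c) Cumulative probability using CDF:
P(X ≤ 11) = F(11) = 0.723493

(d) Range probability:
P(9 ≤ X ≤ 11) = P(X ≤ 11) - P(X ≤ 8)
                   = F(11) - F(8)
                   = 0.723493 - 0.259316
                   = 0.464177

This means approximately 46.4% of outcomes fall in the interval [9, 11].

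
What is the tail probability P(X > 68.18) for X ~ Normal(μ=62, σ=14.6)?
0.336043

We have X ~ Normal(μ=62, σ=14.6).

P(X > 68.18) = 1 - P(X ≤ 68.18)
                = 1 - F(68.18)
                = 1 - 0.663957
                = 0.336043

So there's approximately a 33.6% chance that X exceeds 68.18.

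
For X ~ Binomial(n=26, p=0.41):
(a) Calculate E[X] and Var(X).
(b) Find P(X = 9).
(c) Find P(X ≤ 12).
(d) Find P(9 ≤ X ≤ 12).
(a) E[X] = 10.6600, Var(X) = 6.2894
(b) P(X = 9) = 0.130115
(c) P(X ≤ 12) = 0.769814
(d) P(9 ≤ X ≤ 12) = 0.574157

We have X ~ Binomial(n=26, p=0.41).

(a) Moments:
E[X] = 10.6600
Var(X) = 6.2894
σ = √Var(X) = 2.5079

(b) Point probability using PMF:
P(X = 9) = 0.130115

(c) Cumulative probability using CDF:
P(X ≤ 12) = F(12) = 0.769814

(d) Range probability:
P(9 ≤ X ≤ 12) = P(X ≤ 12) - P(X ≤ 8)
                   = F(12) - F(8)
                   = 0.769814 - 0.195657
                   = 0.574157

This means approximately 57.4% of outcomes fall in the interval [9, 12].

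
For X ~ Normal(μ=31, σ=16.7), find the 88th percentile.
50.6223

We have X ~ Normal(μ=31, σ=16.7).

We want to find x such that P(X ≤ x) = 0.88.

This is the 88th percentile, which means 88% of values fall below this point.

Using the inverse CDF (quantile function):
x = F⁻¹(0.88) = 50.6223

Verification: P(X ≤ 50.6223) = 0.88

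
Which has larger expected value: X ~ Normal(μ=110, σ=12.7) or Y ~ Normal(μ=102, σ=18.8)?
X has larger mean (110.0000 > 102.0000)

Compute the expected value for each distribution:

X ~ Normal(μ=110, σ=12.7):
E[X] = 110.0000

Y ~ Normal(μ=102, σ=18.8):
E[Y] = 102.0000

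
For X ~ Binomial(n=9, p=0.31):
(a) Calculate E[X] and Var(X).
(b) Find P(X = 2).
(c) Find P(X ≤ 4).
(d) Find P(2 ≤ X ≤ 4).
(a) E[X] = 2.7900, Var(X) = 1.9251
(b) P(X = 2) = 0.257614
(c) P(X ≤ 4) = 0.888471
(d) P(2 ≤ X ≤ 4) = 0.709670

We have X ~ Binomial(n=9, p=0.31).

(a) Moments:
E[X] = 2.7900
Var(X) = 1.9251
σ = √Var(X) = 1.3875

(b) Point probability using PMF:
P(X = 2) = 0.257614

(c) Cumulative probability using CDF:
P(X ≤ 4) = F(4) = 0.888471

(d) Range probability:
P(2 ≤ X ≤ 4) = P(X ≤ 4) - P(X ≤ 1)
                   = F(4) - F(1)
                   = 0.888471 - 0.178802
                   = 0.709670

This means approximately 71.0% of outcomes fall in the interval [2, 4].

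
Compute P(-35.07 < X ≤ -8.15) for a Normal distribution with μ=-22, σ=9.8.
0.830056

We have X ~ Normal(μ=-22, σ=9.8).

To find P(-35.07 < X ≤ -8.15), we use:
P(-35.07 < X ≤ -8.15) = P(X ≤ -8.15) - P(X ≤ -35.07)
                 = F(-8.15) - F(-35.07)
                 = 0.921211 - 0.091155
                 = 0.830056

So there's approximately a 83.0% chance that X falls in this range.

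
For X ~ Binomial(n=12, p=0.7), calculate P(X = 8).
0.231140

We have X ~ Binomial(n=12, p=0.7).

For a Binomial distribution, the PMF gives us the probability of each outcome.

Using the PMF formula:
P(X = 8) = 0.231140

Rounded to 4 decimal places: 0.2311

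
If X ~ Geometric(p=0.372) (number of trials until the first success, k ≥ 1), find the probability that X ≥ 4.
0.247673

We have X ~ Geometric(p=0.372) (number of trials until the first success, k ≥ 1).

For discrete distributions, P(X ≥ 4) = 1 - P(X ≤ 3).

P(X ≤ 3) = 0.752327
P(X ≥ 4) = 1 - 0.752327 = 0.247673

So there's approximately a 24.8% chance that X is at least 4.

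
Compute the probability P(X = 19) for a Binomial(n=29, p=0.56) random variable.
0.089491

We have X ~ Binomial(n=29, p=0.56).

For a Binomial distribution, the PMF gives us the probability of each outcome.

Using the PMF formula:
P(X = 19) = 0.089491

Rounded to 4 decimal places: 0.0895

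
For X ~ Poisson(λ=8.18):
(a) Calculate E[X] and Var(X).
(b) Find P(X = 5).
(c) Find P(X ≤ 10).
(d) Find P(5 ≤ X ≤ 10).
(a) E[X] = 8.1800, Var(X) = 8.1800
(b) P(X = 5) = 0.085518
(c) P(X ≤ 10) = 0.797626
(d) P(5 ≤ X ≤ 10) = 0.707846

We have X ~ Poisson(λ=8.18).

(a) Moments:
E[X] = 8.1800
Var(X) = 8.1800
σ = √Var(X) = 2.8601

(b) Point probability using PMF:
P(X = 5) = 0.085518

(c) Cumulative probability using CDF:
P(X ≤ 10) = F(10) = 0.797626

(d) Range probability:
P(5 ≤ X ≤ 10) = P(X ≤ 10) - P(X ≤ 4)
                   = F(10) - F(4)
                   = 0.797626 - 0.089780
                   = 0.707846

This means approximately 70.8% of outcomes fall in the interval [5, 10].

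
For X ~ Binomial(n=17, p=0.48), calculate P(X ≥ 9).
0.433515

We have X ~ Binomial(n=17, p=0.48).

For discrete distributions, P(X ≥ 9) = 1 - P(X ≤ 8).

P(X ≤ 8) = 0.566485
P(X ≥ 9) = 1 - 0.566485 = 0.433515

So there's approximately a 43.4% chance that X is at least 9.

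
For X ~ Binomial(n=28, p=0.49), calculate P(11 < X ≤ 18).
0.764336

We have X ~ Binomial(n=28, p=0.49).

To find P(11 < X ≤ 18), we use:
P(11 < X ≤ 18) = P(X ≤ 18) - P(X ≤ 11)
                 = F(18) - F(11)
                 = 0.965353 - 0.201017
                 = 0.764336

So there's approximately a 76.4% chance that X falls in this range.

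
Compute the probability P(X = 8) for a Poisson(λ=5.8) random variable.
0.096160

We have X ~ Poisson(λ=5.8).

For a Poisson distribution, the PMF gives us the probability of each outcome.

Using the PMF formula:
P(X = 8) = 0.096160

Rounded to 4 decimal places: 0.0962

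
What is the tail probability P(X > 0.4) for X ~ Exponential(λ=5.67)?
0.103519

We have X ~ Exponential(λ=5.67).

P(X > 0.4) = 1 - P(X ≤ 0.4)
                = 1 - F(0.4)
                = 1 - 0.896481
                = 0.103519

So there's approximately a 10.4% chance that X exceeds 0.4.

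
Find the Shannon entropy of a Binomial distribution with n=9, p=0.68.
1.7448 nats

We have X ~ Binomial(n=9, p=0.68).

The Shannon entropy measures the uncertainty or information content of the distribution.

For a Binomial distribution with n=9, p=0.68:
H(X) = 1.7448 nats

(In bits, this would be 2.5172 bits.)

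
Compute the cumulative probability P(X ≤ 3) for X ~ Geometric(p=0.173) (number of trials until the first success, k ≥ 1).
0.434391

We have X ~ Geometric(p=0.173) (number of trials until the first success, k ≥ 1).

The CDF gives us P(X ≤ k).

Using the CDF:
P(X ≤ 3) = 0.434391

This means there's approximately a 43.4% chance that X is at most 3.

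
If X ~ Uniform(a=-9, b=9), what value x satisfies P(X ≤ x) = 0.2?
-5.4000

We have X ~ Uniform(a=-9, b=9).

We want to find x such that P(X ≤ x) = 0.2.

This is the 20th percentile, which means 20% of values fall below this point.

Using the inverse CDF (quantile function):
x = F⁻¹(0.2) = -5.4000

Verification: P(X ≤ -5.4000) = 0.2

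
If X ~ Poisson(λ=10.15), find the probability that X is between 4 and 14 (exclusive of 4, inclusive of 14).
0.881956

We have X ~ Poisson(λ=10.15).

To find P(4 < X ≤ 14), we use:
P(4 < X ≤ 14) = P(X ≤ 14) - P(X ≤ 4)
                 = F(14) - F(4)
                 = 0.908495 - 0.026540
                 = 0.881956

So there's approximately a 88.2% chance that X falls in this range.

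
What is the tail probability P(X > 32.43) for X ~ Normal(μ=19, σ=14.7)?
0.180462

We have X ~ Normal(μ=19, σ=14.7).

P(X > 32.43) = 1 - P(X ≤ 32.43)
                = 1 - F(32.43)
                = 1 - 0.819538
                = 0.180462

So there's approximately a 18.0% chance that X exceeds 32.43.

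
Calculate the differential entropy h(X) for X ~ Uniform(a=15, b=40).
3.2189 nats

We have X ~ Uniform(a=15, b=40).

The differential entropy measures the uncertainty or information content of the distribution.

For a Uniform distribution with a=15, b=40:
h(X) = 3.2189 nats

(In bits, this would be 4.6439 bits.)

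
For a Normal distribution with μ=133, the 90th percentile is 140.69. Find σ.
σ = 6.0005

For X ~ Normal(μ, σ), the p-th percentile satisfies x = μ + z_p × σ,
where z_p = Φ⁻¹(p) is the standard normal quantile.

Step 1: z_{0.9} = Φ⁻¹(0.9) = 1.2816

Step 2: Solve for σ:
140.69 = 133 + 1.2816 × σ
σ = (140.69 - 133) / 1.2816
σ = 7.69 / 1.2816
σ = 6.0005

Verification: μ + z × σ = 133 + 1.2816 × 6.0005 = 140.69 ✓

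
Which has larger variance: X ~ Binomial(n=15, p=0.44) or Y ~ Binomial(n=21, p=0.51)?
Y has larger variance (5.2479 > 3.6960)

Compute the variance for each distribution:

X ~ Binomial(n=15, p=0.44):
Var(X) = 3.6960

Y ~ Binomial(n=21, p=0.51):
Var(Y) = 5.2479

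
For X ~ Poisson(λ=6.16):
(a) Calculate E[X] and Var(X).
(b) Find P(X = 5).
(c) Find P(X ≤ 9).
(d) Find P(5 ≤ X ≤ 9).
(a) E[X] = 6.1600, Var(X) = 6.1600
(b) P(X = 5) = 0.156124
(c) P(X ≤ 9) = 0.904622
(d) P(5 ≤ X ≤ 9) = 0.640411

We have X ~ Poisson(λ=6.16).

(a) Moments:
E[X] = 6.1600
Var(X) = 6.1600
σ = √Var(X) = 2.4819

(b) Point probability using PMF:
P(X = 5) = 0.156124

(c) Cumulative probability using CDF:
P(X ≤ 9) = F(9) = 0.904622

(d) Range probability:
P(5 ≤ X ≤ 9) = P(X ≤ 9) - P(X ≤ 4)
                   = F(9) - F(4)
                   = 0.904622 - 0.264211
                   = 0.640411

This means approximately 64.0% of outcomes fall in the interval [5, 9].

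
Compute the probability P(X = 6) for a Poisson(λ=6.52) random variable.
0.157236

We have X ~ Poisson(λ=6.52).

For a Poisson distribution, the PMF gives us the probability of each outcome.

Using the PMF formula:
P(X = 6) = 0.157236

Rounded to 4 decimal places: 0.1572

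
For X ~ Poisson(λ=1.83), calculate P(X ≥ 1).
0.839586

We have X ~ Poisson(λ=1.83).

For discrete distributions, P(X ≥ 1) = 1 - P(X ≤ 0).

P(X ≤ 0) = 0.160414
P(X ≥ 1) = 1 - 0.160414 = 0.839586

So there's approximately a 84.0% chance that X is at least 1.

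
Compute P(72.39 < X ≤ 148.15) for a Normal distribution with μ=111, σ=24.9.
0.871648

We have X ~ Normal(μ=111, σ=24.9).

To find P(72.39 < X ≤ 148.15), we use:
P(72.39 < X ≤ 148.15) = P(X ≤ 148.15) - P(X ≤ 72.39)
                 = F(148.15) - F(72.39)
                 = 0.932146 - 0.060498
                 = 0.871648

So there's approximately a 87.2% chance that X falls in this range.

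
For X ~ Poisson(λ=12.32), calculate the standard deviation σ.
3.5100

We have X ~ Poisson(λ=12.32).

For a Poisson distribution with λ=12.32:
σ = √Var(X) = 3.5100

The standard deviation is the square root of the variance.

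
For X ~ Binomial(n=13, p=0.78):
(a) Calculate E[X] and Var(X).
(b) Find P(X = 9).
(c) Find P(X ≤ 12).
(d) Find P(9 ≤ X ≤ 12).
(a) E[X] = 10.1400, Var(X) = 2.2308
(b) P(X = 9) = 0.178998
(c) P(X ≤ 12) = 0.960442
(d) P(9 ≤ X ≤ 12) = 0.823354

We have X ~ Binomial(n=13, p=0.78).

(a) Moments:
E[X] = 10.1400
Var(X) = 2.2308
σ = √Var(X) = 1.4936

(b) Point probability using PMF:
P(X = 9) = 0.178998

(c) Cumulative probability using CDF:
P(X ≤ 12) = F(12) = 0.960442

(d) Range probability:
P(9 ≤ X ≤ 12) = P(X ≤ 12) - P(X ≤ 8)
                   = F(12) - F(8)
                   = 0.960442 - 0.137088
                   = 0.823354

This means approximately 82.3% of outcomes fall in the interval [9, 12].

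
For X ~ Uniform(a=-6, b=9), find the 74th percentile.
5.1000

We have X ~ Uniform(a=-6, b=9).

We want to find x such that P(X ≤ x) = 0.74.

This is the 74th percentile, which means 74% of values fall below this point.

Using the inverse CDF (quantile function):
x = F⁻¹(0.74) = 5.1000

Verification: P(X ≤ 5.1000) = 0.74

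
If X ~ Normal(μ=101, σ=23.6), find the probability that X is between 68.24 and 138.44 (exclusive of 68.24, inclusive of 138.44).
0.861132

We have X ~ Normal(μ=101, σ=23.6).

To find P(68.24 < X ≤ 138.44), we use:
P(68.24 < X ≤ 138.44) = P(X ≤ 138.44) - P(X ≤ 68.24)
                 = F(138.44) - F(68.24)
                 = 0.943680 - 0.082548
                 = 0.861132

So there's approximately a 86.1% chance that X falls in this range.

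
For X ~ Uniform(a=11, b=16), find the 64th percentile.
14.2000

We have X ~ Uniform(a=11, b=16).

We want to find x such that P(X ≤ x) = 0.64.

This is the 64th percentile, which means 64% of values fall below this point.

Using the inverse CDF (quantile function):
x = F⁻¹(0.64) = 14.2000

Verification: P(X ≤ 14.2000) = 0.64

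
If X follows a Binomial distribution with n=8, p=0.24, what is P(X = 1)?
0.281188

We have X ~ Binomial(n=8, p=0.24).

For a Binomial distribution, the PMF gives us the probability of each outcome.

Using the PMF formula:
P(X = 1) = 0.281188

Rounded to 4 decimal places: 0.2812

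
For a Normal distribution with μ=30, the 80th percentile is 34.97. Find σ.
σ = 5.9053

For X ~ Normal(μ, σ), the p-th percentile satisfies x = μ + z_p × σ,
where z_p = Φ⁻¹(p) is the standard normal quantile.

Step 1: z_{0.8} = Φ⁻¹(0.8) = 0.8416

Step 2: Solve for σ:
34.97 = 30 + 0.8416 × σ
σ = (34.97 - 30) / 0.8416
σ = 4.97 / 0.8416
σ = 5.9053

Verification: μ + z × σ = 30 + 0.8416 × 5.9053 = 34.97 ✓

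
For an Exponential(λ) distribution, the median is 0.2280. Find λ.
λ = 3.0401

For X ~ Exponential(λ), the CDF is F(x) = 1 - e^(-λx).
The median m satisfies F(m) = 0.5:
1 - e^(-λm) = 0.5
e^(-λm) = 0.5
λm = ln(2)
m = ln(2) / λ

Given m = 0.2280:
λ = ln(2) / 0.2280 = 0.693147 / 0.2280 = 3.0401

Verification: ln(2) / 3.0401 = 0.2280 ✓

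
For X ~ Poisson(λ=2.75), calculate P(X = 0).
0.063928

We have X ~ Poisson(λ=2.75).

For a Poisson distribution, the PMF gives us the probability of each outcome.

Using the PMF formula:
P(X = 0) = 0.063928

Rounded to 4 decimal places: 0.0639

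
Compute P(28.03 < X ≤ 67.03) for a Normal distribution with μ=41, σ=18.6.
0.676359

We have X ~ Normal(μ=41, σ=18.6).

To find P(28.03 < X ≤ 67.03), we use:
P(28.03 < X ≤ 67.03) = P(X ≤ 67.03) - P(X ≤ 28.03)
                 = F(67.03) - F(28.03)
                 = 0.919163 - 0.242804
                 = 0.676359

So there's approximately a 67.6% chance that X falls in this range.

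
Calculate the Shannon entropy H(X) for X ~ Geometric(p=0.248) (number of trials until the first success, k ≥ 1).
2.2586 nats

We have X ~ Geometric(p=0.248) (number of trials until the first success, k ≥ 1).

The Shannon entropy measures the uncertainty or information content of the distribution.

For a Geometric distribution with p=0.248 (number of trials until the first success, k ≥ 1):
H(X) = 2.2586 nats

(In bits, this would be 3.2584 bits.)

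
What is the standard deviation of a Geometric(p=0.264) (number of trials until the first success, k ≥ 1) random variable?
3.2496

We have X ~ Geometric(p=0.264) (number of trials until the first success, k ≥ 1).

For a Geometric distribution with p=0.264 (number of trials until the first success, k ≥ 1):
σ = √Var(X) = 3.2496

The standard deviation is the square root of the variance.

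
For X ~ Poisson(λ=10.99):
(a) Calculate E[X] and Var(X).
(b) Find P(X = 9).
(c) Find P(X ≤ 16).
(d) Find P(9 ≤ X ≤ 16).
(a) E[X] = 10.9900, Var(X) = 10.9900
(b) P(X = 9) = 0.108723
(c) P(X ≤ 16) = 0.944442
(d) P(9 ≤ X ≤ 16) = 0.711567

We have X ~ Poisson(λ=10.99).

(a) Moments:
E[X] = 10.9900
Var(X) = 10.9900
σ = √Var(X) = 3.3151

(b) Point probability using PMF:
P(X = 9) = 0.108723

(c) Cumulative probability using CDF:
P(X ≤ 16) = F(16) = 0.944442

(d) Range probability:
P(9 ≤ X ≤ 16) = P(X ≤ 16) - P(X ≤ 8)
                   = F(16) - F(8)
                   = 0.944442 - 0.232874
                   = 0.711567

This means approximately 71.2% of outcomes fall in the interval [9, 16].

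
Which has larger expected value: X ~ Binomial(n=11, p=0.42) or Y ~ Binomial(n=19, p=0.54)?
Y has larger mean (10.2600 > 4.6200)

Compute the expected value for each distribution:

X ~ Binomial(n=11, p=0.42):
E[X] = 4.6200

Y ~ Binomial(n=19, p=0.54):
E[Y] = 10.2600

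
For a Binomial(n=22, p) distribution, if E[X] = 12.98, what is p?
p = 0.59

For a Binomial(n, p) distribution:
E[X] = n × p

Given n = 22 and E[X] = 12.98:
12.98 = 22 × p
p = 12.98 / 22 = 0.59

Verification: Binomial(22, 0.59) has E[X] = 12.98 ✓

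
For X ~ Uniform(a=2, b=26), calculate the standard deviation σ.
6.9282

We have X ~ Uniform(a=2, b=26).

For a Uniform distribution with a=2, b=26:
σ = √Var(X) = 6.9282

The standard deviation is the square root of the variance.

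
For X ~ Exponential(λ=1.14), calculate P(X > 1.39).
0.205030

We have X ~ Exponential(λ=1.14).

P(X > 1.39) = 1 - P(X ≤ 1.39)
                = 1 - F(1.39)
                = 1 - 0.794970
                = 0.205030

So there's approximately a 20.5% chance that X exceeds 1.39.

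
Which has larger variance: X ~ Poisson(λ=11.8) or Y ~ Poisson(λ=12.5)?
Y has larger variance (12.5000 > 11.8000)

Compute the variance for each distribution:

X ~ Poisson(λ=11.8):
Var(X) = 11.8000

Y ~ Poisson(λ=12.5):
Var(Y) = 12.5000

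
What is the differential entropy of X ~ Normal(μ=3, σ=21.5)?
4.4870 nats

We have X ~ Normal(μ=3, σ=21.5).

The differential entropy measures the uncertainty or information content of the distribution.

For a Normal distribution with μ=3, σ=21.5:
h(X) = 4.4870 nats

(In bits, this would be 6.4734 bits.)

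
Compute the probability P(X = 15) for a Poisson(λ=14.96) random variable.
0.102430

We have X ~ Poisson(λ=14.96).

For a Poisson distribution, the PMF gives us the probability of each outcome.

Using the PMF formula:
P(X = 15) = 0.102430

Rounded to 4 decimal places: 0.1024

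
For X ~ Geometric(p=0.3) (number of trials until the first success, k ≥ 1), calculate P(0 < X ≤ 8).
0.942352

We have X ~ Geometric(p=0.3) (number of trials until the first success, k ≥ 1).

To find P(0 < X ≤ 8), we use:
P(0 < X ≤ 8) = P(X ≤ 8) - P(X ≤ 0)
                 = F(8) - F(0)
                 = 0.942352 - 0.000000
                 = 0.942352

So there's approximately a 94.2% chance that X falls in this range.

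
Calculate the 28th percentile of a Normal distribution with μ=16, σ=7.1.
11.8618

We have X ~ Normal(μ=16, σ=7.1).

We want to find x such that P(X ≤ x) = 0.28.

This is the 28th percentile, which means 28% of values fall below this point.

Using the inverse CDF (quantile function):
x = F⁻¹(0.28) = 11.8618

Verification: P(X ≤ 11.8618) = 0.28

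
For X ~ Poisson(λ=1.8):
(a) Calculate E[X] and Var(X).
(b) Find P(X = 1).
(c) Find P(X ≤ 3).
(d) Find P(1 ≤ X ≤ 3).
(a) E[X] = 1.8000, Var(X) = 1.8000
(b) P(X = 1) = 0.297538
(c) P(X ≤ 3) = 0.891292
(d) P(1 ≤ X ≤ 3) = 0.725993

We have X ~ Poisson(λ=1.8).

(a) Moments:
E[X] = 1.8000
Var(X) = 1.8000
σ = √Var(X) = 1.3416

(b) Point probability using PMF:
P(X = 1) = 0.297538

(c) Cumulative probability using CDF:
P(X ≤ 3) = F(3) = 0.891292

(d) Range probability:
P(1 ≤ X ≤ 3) = P(X ≤ 3) - P(X ≤ 0)
                   = F(3) - F(0)
                   = 0.891292 - 0.165299
                   = 0.725993

This means approximately 72.6% of outcomes fall in the interval [1, 3].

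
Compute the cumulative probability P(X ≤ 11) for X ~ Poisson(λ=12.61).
0.393885

We have X ~ Poisson(λ=12.61).

The CDF gives us P(X ≤ k).

Using the CDF:
P(X ≤ 11) = 0.393885

This means there's approximately a 39.4% chance that X is at most 11.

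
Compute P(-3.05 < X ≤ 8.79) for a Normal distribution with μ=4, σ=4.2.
0.826338

We have X ~ Normal(μ=4, σ=4.2).

To find P(-3.05 < X ≤ 8.79), we use:
P(-3.05 < X ≤ 8.79) = P(X ≤ 8.79) - P(X ≤ -3.05)
                 = F(8.79) - F(-3.05)
                 = 0.872956 - 0.046618
                 = 0.826338

So there's approximately a 82.6% chance that X falls in this range.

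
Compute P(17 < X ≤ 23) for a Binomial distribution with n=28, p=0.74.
0.802133

We have X ~ Binomial(n=28, p=0.74).

To find P(17 < X ≤ 23), we use:
P(17 < X ≤ 23) = P(X ≤ 23) - P(X ≤ 17)
                 = F(23) - F(17)
                 = 0.888459 - 0.086326
                 = 0.802133

So there's approximately a 80.2% chance that X falls in this range.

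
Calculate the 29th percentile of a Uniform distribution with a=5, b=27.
11.3800

We have X ~ Uniform(a=5, b=27).

We want to find x such that P(X ≤ x) = 0.29.

This is the 29th percentile, which means 29% of values fall below this point.

Using the inverse CDF (quantile function):
x = F⁻¹(0.29) = 11.3800

Verification: P(X ≤ 11.3800) = 0.29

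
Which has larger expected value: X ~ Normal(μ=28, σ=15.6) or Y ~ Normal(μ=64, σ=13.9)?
Y has larger mean (64.0000 > 28.0000)

Compute the expected value for each distribution:

X ~ Normal(μ=28, σ=15.6):
E[X] = 28.0000

Y ~ Normal(μ=64, σ=13.9):
E[Y] = 64.0000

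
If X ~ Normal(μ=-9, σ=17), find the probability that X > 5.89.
0.190547

We have X ~ Normal(μ=-9, σ=17).

P(X > 5.89) = 1 - P(X ≤ 5.89)
                = 1 - F(5.89)
                = 1 - 0.809453
                = 0.190547

So there's approximately a 19.1% chance that X exceeds 5.89.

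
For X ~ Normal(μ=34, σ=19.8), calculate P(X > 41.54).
0.351673

We have X ~ Normal(μ=34, σ=19.8).

P(X > 41.54) = 1 - P(X ≤ 41.54)
                = 1 - F(41.54)
                = 1 - 0.648327
                = 0.351673

So there's approximately a 35.2% chance that X exceeds 41.54.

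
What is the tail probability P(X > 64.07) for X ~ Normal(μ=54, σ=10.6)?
0.171056

We have X ~ Normal(μ=54, σ=10.6).

P(X > 64.07) = 1 - P(X ≤ 64.07)
                = 1 - F(64.07)
                = 1 - 0.828944
                = 0.171056

So there's approximately a 17.1% chance that X exceeds 64.07.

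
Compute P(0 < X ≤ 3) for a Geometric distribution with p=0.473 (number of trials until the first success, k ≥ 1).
0.853637

We have X ~ Geometric(p=0.473) (number of trials until the first success, k ≥ 1).

To find P(0 < X ≤ 3), we use:
P(0 < X ≤ 3) = P(X ≤ 3) - P(X ≤ 0)
                 = F(3) - F(0)
                 = 0.853637 - 0.000000
                 = 0.853637

So there's approximately a 85.4% chance that X falls in this range.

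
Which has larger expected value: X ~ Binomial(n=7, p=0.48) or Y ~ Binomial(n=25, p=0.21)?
Y has larger mean (5.2500 > 3.3600)

Compute the expected value for each distribution:

X ~ Binomial(n=7, p=0.48):
E[X] = 3.3600

Y ~ Binomial(n=25, p=0.21):
E[Y] = 5.2500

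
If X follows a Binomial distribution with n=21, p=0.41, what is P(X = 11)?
0.099213

We have X ~ Binomial(n=21, p=0.41).

For a Binomial distribution, the PMF gives us the probability of each outcome.

Using the PMF formula:
P(X = 11) = 0.099213

Rounded to 4 decimal places: 0.0992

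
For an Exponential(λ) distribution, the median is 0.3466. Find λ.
λ = 1.9998

For X ~ Exponential(λ), the CDF is F(x) = 1 - e^(-λx).
The median m satisfies F(m) = 0.5:
1 - e^(-λm) = 0.5
e^(-λm) = 0.5
λm = ln(2)
m = ln(2) / λ

Given m = 0.3466:
λ = ln(2) / 0.3466 = 0.693147 / 0.3466 = 1.9998

Verification: ln(2) / 1.9998 = 0.3466 ✓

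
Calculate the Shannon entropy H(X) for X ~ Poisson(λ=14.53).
2.7511 nats

We have X ~ Poisson(λ=14.53).

The Shannon entropy measures the uncertainty or information content of the distribution.

For a Poisson distribution with λ=14.53:
H(X) = 2.7511 nats

(In bits, this would be 3.9690 bits.)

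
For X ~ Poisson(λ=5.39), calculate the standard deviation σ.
2.3216

We have X ~ Poisson(λ=5.39).

For a Poisson distribution with λ=5.39:
σ = √Var(X) = 2.3216

The standard deviation is the square root of the variance.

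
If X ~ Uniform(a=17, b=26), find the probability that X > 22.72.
0.364444

We have X ~ Uniform(a=17, b=26).

P(X > 22.72) = 1 - P(X ≤ 22.72)
                = 1 - F(22.72)
                = 1 - 0.635556
                = 0.364444

So there's approximately a 36.4% chance that X exceeds 22.72.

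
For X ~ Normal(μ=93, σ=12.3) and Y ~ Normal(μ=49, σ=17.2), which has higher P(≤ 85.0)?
Y has higher probability (P(Y ≤ 85.0) = 0.9818 > P(X ≤ 85.0) = 0.2577)

Compute P(≤ 85.0) for each distribution:

X ~ Normal(μ=93, σ=12.3):
P(X ≤ 85.0) = 0.2577

Y ~ Normal(μ=49, σ=17.2):
P(Y ≤ 85.0) = 0.9818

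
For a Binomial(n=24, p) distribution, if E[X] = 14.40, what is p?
p = 0.6

For a Binomial(n, p) distribution:
E[X] = n × p

Given n = 24 and E[X] = 14.40:
14.40 = 24 × p
p = 14.40 / 24 = 0.6

Verification: Binomial(24, 0.6) has E[X] = 14.40 ✓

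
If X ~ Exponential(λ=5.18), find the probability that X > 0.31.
0.200729

We have X ~ Exponential(λ=5.18).

P(X > 0.31) = 1 - P(X ≤ 0.31)
                = 1 - F(0.31)
                = 1 - 0.799271
                = 0.200729

So there's approximately a 20.1% chance that X exceeds 0.31.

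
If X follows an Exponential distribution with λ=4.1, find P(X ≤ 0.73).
0.949863

We have X ~ Exponential(λ=4.1).

The CDF gives us P(X ≤ k).

Using the CDF:
P(X ≤ 0.73) = 0.949863

This means there's approximately a 95.0% chance that X is at most 0.73.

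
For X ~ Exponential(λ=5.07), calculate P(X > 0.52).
0.071619

We have X ~ Exponential(λ=5.07).

P(X > 0.52) = 1 - P(X ≤ 0.52)
                = 1 - F(0.52)
                = 1 - 0.928381
                = 0.071619

So there's approximately a 7.2% chance that X exceeds 0.52.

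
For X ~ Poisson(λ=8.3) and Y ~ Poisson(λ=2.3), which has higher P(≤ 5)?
Y has higher probability (P(Y ≤ 5) = 0.9700 > P(X ≤ 5) = 0.1653)

Compute P(≤ 5) for each distribution:

X ~ Poisson(λ=8.3):
P(X ≤ 5) = 0.1653

Y ~ Poisson(λ=2.3):
P(Y ≤ 5) = 0.9700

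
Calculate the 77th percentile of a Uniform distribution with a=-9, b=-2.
-3.6100

We have X ~ Uniform(a=-9, b=-2).

We want to find x such that P(X ≤ x) = 0.77.

This is the 77th percentile, which means 77% of values fall below this point.

Using the inverse CDF (quantile function):
x = F⁻¹(0.77) = -3.6100

Verification: P(X ≤ -3.6100) = 0.77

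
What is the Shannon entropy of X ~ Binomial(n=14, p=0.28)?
1.9296 nats

We have X ~ Binomial(n=14, p=0.28).

The Shannon entropy measures the uncertainty or information content of the distribution.

For a Binomial distribution with n=14, p=0.28:
H(X) = 1.9296 nats

(In bits, this would be 2.7838 bits.)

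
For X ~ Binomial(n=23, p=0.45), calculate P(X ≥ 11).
0.472209

We have X ~ Binomial(n=23, p=0.45).

For discrete distributions, P(X ≥ 11) = 1 - P(X ≤ 10).

P(X ≤ 10) = 0.527791
P(X ≥ 11) = 1 - 0.527791 = 0.472209

So there's approximately a 47.2% chance that X is at least 11.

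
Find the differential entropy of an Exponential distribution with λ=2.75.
-0.0116 nats

We have X ~ Exponential(λ=2.75).

The differential entropy measures the uncertainty or information content of the distribution.

For an Exponential distribution with λ=2.75:
h(X) = -0.0116 nats

(In bits, this would be -0.0167 bits.)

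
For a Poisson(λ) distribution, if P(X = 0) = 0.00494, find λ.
λ = 5.3104

For a Poisson(λ) distribution, the PMF at 0 is:
P(X = 0) = λ^0 e^(-λ) / 0! = e^(-λ)

Given P(X = 0) = 0.00494:
e^(-λ) = 0.00494
-λ = ln(0.00494)
λ = -ln(0.00494) = 5.3104

Verification: e^(-5.3104) = 0.00494 ✓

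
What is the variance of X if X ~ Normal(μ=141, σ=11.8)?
139.2400

We have X ~ Normal(μ=141, σ=11.8).

For a Normal distribution with μ=141, σ=11.8:
Var(X) = 139.2400

The variance measures the spread of the distribution around the mean.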